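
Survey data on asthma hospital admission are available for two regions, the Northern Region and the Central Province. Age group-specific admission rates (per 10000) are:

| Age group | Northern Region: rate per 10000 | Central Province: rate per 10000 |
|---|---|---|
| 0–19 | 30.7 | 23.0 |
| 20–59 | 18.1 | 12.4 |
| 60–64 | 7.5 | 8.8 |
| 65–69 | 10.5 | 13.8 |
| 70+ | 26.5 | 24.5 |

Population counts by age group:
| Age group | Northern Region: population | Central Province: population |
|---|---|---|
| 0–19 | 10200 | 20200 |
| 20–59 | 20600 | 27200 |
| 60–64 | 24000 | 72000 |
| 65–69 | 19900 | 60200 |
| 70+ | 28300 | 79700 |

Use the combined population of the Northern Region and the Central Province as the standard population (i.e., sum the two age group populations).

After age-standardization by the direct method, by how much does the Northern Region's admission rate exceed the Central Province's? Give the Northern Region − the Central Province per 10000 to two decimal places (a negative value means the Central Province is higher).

0.92

Combined standard total = 362300; weights = 0.0839, 0.1319, 0.2650, 0.2211, 0.2981.
The Northern Region: 0.0839×30.7 + 0.1319×18.1 + 0.2650×7.5 + 0.2211×10.5 + 0.2981×26.5 = 17.1723 per 10000.
The Central Province: 0.0839×23.0 + 0.1319×12.4 + 0.2650×8.8 + 0.2211×13.8 + 0.2981×24.5 = 16.2520 per 10000.
Difference = 17.1723 − 16.2520 = 0.9203.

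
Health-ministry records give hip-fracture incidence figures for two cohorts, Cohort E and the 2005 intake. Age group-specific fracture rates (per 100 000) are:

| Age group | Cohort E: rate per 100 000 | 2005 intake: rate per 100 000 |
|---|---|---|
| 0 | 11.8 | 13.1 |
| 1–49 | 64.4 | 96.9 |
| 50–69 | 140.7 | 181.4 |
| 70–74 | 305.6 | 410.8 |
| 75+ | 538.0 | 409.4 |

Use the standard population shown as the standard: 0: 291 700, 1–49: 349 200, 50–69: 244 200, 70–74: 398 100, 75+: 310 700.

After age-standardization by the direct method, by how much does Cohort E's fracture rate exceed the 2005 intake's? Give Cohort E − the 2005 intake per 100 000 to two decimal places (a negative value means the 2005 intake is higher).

Standard total = 1 593 900; weights = 0.1830, 0.2191, 0.1532, 0.2498, 0.1949.
Cohort E: 0.1830×11.8 + 0.2191×64.4 + 0.1532×140.7 + 0.2498×305.6 + 0.1949×538.0 = 219.0259 per 100 000.
The 2005 intake: 0.1830×13.1 + 0.2191×96.9 + 0.1532×181.4 + 0.2498×410.8 + 0.1949×409.4 = 233.8269 per 100 000.
Difference = 219.0259 − 233.8269 = -14.8010.

-14.80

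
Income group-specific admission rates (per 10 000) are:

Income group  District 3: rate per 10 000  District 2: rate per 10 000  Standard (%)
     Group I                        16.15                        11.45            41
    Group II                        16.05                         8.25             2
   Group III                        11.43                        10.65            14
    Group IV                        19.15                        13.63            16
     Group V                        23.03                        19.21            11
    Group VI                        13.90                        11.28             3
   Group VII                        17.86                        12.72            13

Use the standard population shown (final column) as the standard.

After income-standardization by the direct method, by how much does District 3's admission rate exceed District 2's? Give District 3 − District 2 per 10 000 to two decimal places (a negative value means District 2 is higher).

4.24

Standard weights: 0.41, 0.02, 0.14, 0.16, 0.11, 0.03, 0.13.
District 3: 0.4100×16.15 + 0.0200×16.05 + 0.1400×11.43 + 0.1600×19.15 + 0.1100×23.03 + 0.0300×13.90 + 0.1300×17.86 = 16.8788 per 10 000.
District 2: 0.4100×11.45 + 0.0200×8.25 + 0.1400×10.65 + 0.1600×13.63 + 0.1100×19.21 + 0.0300×11.28 + 0.1300×12.72 = 12.6364 per 10 000.
Difference = 16.8788 − 12.6364 = 4.2424.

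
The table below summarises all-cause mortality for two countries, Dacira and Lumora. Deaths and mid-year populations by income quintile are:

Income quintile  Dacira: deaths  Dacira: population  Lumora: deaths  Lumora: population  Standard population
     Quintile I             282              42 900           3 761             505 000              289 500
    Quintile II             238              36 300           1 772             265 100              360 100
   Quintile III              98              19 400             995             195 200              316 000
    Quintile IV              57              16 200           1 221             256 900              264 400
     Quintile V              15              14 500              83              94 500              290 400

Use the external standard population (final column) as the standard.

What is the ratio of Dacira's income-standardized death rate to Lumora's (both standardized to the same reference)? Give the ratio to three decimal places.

0.923

Income-specific rates per 100 000 for Dacira: 657.34, 655.65, 505.15, 351.85, 103.45.
For Lumora: 744.75, 668.43, 509.73, 475.28, 87.83.
Standard total = 1 520 400; weights = 0.1904, 0.2368, 0.2078, 0.1739, 0.1910.
Dacira: 0.1904×657.34 + 0.2368×655.65 + 0.2078×505.15 + 0.1739×351.85 + 0.1910×103.45 = 466.3899 per 100 000.
Lumora: 0.1904×744.75 + 0.2368×668.43 + 0.2078×509.73 + 0.1739×475.28 + 0.1910×87.83 = 505.4939 per 100 000.
Ratio = 466.3899 ÷ 505.4939 = 0.92264.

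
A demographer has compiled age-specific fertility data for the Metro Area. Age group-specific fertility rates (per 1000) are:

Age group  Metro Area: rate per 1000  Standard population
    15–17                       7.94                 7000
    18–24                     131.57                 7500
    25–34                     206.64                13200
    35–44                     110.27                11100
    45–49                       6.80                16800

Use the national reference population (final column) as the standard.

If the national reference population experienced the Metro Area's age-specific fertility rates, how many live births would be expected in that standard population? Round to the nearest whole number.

Expected live births = Σ (standard pop × age-specific rate ÷ 1000)
= 7000×7.94/1000 + 7500×131.57/1000 + 13200×206.64/1000 + 11100×110.27/1000 + 16800×6.80/1000
= 55.58 + 986.77 + 2727.65 + 1224.00 + 114.24 = 5108.24.

5108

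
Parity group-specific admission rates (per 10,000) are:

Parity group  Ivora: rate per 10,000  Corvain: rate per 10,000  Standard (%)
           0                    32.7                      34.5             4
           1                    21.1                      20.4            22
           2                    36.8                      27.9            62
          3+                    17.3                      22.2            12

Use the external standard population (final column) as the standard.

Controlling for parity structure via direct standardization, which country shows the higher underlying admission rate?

Ivora

Standard weights: 0.04, 0.22, 0.62, 0.12.
Ivora: 0.0400×32.7 + 0.2200×21.1 + 0.6200×36.8 + 0.1200×17.3 = 30.8420 per 10,000.
Corvain: 0.0400×34.5 + 0.2200×20.4 + 0.6200×27.9 + 0.1200×22.2 = 25.8300 per 10,000.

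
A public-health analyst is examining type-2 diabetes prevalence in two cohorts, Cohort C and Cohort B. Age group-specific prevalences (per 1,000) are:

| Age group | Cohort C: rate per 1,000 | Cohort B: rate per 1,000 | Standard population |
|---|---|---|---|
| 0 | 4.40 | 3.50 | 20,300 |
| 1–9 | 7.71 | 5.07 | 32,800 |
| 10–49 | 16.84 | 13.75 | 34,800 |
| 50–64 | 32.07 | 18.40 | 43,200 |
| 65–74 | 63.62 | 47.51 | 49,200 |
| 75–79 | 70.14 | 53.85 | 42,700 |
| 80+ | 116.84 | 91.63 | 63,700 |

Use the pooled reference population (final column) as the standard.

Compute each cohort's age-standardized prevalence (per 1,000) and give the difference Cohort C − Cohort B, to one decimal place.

Standard total = 286,700; weights = 0.0708, 0.1144, 0.1214, 0.1507, 0.1716, 0.1489, 0.2222.
Cohort C: 0.0708×4.40 + 0.1144×7.71 + 0.1214×16.84 + 0.1507×32.07 + 0.1716×63.62 + 0.1489×70.14 + 0.2222×116.84 = 55.3940 per 1,000.
Cohort B: 0.0708×3.50 + 0.1144×5.07 + 0.1214×13.75 + 0.1507×18.40 + 0.1716×47.51 + 0.1489×53.85 + 0.2222×91.63 = 41.8013 per 1,000.
Difference = 55.3940 − 41.8013 = 13.5926.

13.6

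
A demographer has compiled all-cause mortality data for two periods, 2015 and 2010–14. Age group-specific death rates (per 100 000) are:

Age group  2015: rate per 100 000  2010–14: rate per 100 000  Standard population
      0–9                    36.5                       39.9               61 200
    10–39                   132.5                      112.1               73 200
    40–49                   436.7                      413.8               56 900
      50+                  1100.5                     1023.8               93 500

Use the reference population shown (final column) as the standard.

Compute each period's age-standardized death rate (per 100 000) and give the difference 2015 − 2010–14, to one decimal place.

34.3

Standard total = 284 800; weights = 0.2149, 0.2570, 0.1998, 0.3283.
2015: 0.2149×36.5 + 0.2570×132.5 + 0.1998×436.7 + 0.3283×1100.5 = 490.4416 per 100 000.
2010–14: 0.2149×39.9 + 0.2570×112.1 + 0.1998×413.8 + 0.3283×1023.8 = 456.1732 per 100 000.
Difference = 490.4416 − 456.1732 = 34.2685.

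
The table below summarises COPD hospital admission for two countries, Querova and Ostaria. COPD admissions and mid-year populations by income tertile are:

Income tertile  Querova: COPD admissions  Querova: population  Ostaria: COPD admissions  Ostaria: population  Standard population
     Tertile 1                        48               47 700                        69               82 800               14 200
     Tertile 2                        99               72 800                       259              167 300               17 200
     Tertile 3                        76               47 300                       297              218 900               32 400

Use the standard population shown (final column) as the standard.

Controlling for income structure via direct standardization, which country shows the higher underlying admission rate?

Querova

Income-specific rates per 10 000 for Querova: 10.06, 13.60, 16.07.
For Ostaria: 8.33, 15.48, 13.57.
Standard total = 63 800; weights = 0.2226, 0.2696, 0.5078.
Querova: 0.2226×10.06 + 0.2696×13.60 + 0.5078×16.07 = 14.0656 per 10 000.
Ostaria: 0.2226×8.33 + 0.2696×15.48 + 0.5078×13.57 = 12.9186 per 10 000.
The crude rates (13.29 vs 13.33) would put Ostaria higher, but that reflects its income composition; once standardized to a common income structure, Querova has the higher underlying rate.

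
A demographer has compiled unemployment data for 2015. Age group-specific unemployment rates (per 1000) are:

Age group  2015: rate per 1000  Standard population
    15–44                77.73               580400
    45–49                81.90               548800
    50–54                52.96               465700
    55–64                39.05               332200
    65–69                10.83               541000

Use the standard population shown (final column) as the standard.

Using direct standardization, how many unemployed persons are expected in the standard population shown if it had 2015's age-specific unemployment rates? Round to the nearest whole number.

Expected unemployed persons = Σ (standard pop × age-specific rate ÷ 1000)
= 580400×77.73/1000 + 548800×81.90/1000 + 465700×52.96/1000 + 332200×39.05/1000 + 541000×10.83/1000
= 45114.49 + 44946.72 + 24663.47 + 12972.41 + 5859.03 = 133556.12.

133556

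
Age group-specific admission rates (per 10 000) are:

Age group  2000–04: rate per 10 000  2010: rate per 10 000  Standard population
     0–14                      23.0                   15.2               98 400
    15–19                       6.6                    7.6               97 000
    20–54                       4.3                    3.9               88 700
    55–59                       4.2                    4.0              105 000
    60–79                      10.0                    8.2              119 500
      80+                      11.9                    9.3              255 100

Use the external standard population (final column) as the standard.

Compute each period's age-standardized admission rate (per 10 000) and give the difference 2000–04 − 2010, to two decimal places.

2.10

Standard total = 763 700; weights = 0.1288, 0.1270, 0.1161, 0.1375, 0.1565, 0.3340.
2000–04: 0.1288×23.0 + 0.1270×6.6 + 0.1161×4.3 + 0.1375×4.2 + 0.1565×10.0 + 0.3340×11.9 = 10.4184 per 10 000.
2010: 0.1288×15.2 + 0.1270×7.6 + 0.1161×3.9 + 0.1375×4.0 + 0.1565×8.2 + 0.3340×9.3 = 8.3163 per 10 000.
Difference = 10.4184 − 8.3163 = 2.1021.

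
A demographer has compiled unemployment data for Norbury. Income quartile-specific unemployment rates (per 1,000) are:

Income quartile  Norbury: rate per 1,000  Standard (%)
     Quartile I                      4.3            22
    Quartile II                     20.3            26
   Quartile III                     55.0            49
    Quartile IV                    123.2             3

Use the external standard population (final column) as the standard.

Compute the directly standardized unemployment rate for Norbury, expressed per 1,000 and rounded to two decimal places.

36.87

Standard weights: 0.22, 0.26, 0.49, 0.03.
Standardized rate: 0.2200×4.3 + 0.2600×20.3 + 0.4900×55.0 + 0.0300×123.2 = 36.8700 per 1,000.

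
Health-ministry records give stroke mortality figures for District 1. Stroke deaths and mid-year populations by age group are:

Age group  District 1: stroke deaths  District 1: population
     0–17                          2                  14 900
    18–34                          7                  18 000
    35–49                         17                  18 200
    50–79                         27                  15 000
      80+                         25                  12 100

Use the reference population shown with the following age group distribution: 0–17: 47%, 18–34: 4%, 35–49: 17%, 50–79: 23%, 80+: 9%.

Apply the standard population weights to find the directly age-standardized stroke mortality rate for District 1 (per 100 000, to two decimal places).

Age-specific rates per 100 000 for District 1: 13.42, 38.89, 93.41, 180.00, 206.61.
Standard weights: 0.47, 0.04, 0.17, 0.23, 0.09.
Standardized rate: 0.4700×13.42 + 0.0400×38.89 + 0.1700×93.41 + 0.2300×180.00 + 0.0900×206.61 = 83.7384 per 100 000.

83.74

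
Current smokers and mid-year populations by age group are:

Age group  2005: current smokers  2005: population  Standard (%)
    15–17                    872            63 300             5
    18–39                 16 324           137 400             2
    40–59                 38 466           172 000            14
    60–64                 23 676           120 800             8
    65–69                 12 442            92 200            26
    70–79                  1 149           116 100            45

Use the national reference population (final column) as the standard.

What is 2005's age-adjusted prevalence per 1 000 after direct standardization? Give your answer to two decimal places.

89.59

Age-specific rates per 1 000 for 2005: 13.776, 118.806, 223.640, 195.993, 134.946, 9.897.
Standard weights: 0.05, 0.02, 0.14, 0.08, 0.26, 0.45.
Standardized rate: 0.0500×13.776 + 0.0200×118.806 + 0.1400×223.640 + 0.0800×195.993 + 0.2600×134.946 + 0.4500×9.897 = 89.5933 per 1 000.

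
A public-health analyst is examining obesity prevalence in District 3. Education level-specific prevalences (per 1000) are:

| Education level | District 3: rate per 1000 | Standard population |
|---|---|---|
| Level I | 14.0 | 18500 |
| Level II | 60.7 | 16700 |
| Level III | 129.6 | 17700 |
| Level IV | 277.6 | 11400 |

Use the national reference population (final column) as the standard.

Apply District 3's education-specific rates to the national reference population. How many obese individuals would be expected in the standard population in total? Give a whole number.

6731

Expected obese individuals = Σ (standard pop × education-specific rate ÷ 1000)
= 18500×14.0/1000 + 16700×60.7/1000 + 17700×129.6/1000 + 11400×277.6/1000
= 259.00 + 1013.69 + 2293.92 + 3164.64 = 6731.25.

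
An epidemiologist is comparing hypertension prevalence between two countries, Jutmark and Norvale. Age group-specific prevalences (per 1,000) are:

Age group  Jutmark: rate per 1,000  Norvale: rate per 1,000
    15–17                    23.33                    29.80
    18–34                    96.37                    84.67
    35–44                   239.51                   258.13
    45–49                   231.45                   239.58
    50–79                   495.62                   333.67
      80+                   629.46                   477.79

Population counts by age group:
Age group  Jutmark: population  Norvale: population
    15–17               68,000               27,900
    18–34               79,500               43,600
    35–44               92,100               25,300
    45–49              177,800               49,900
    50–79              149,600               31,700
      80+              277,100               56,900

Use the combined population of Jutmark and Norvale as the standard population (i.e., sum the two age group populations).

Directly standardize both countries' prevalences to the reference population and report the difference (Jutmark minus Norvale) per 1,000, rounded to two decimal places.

71.15

Combined standard total = 1,079,400; weights = 0.0888, 0.1140, 0.1088, 0.2110, 0.1680, 0.3094.
Jutmark: 0.0888×23.33 + 0.1140×96.37 + 0.1088×239.51 + 0.2110×231.45 + 0.1680×495.62 + 0.3094×629.46 = 365.9586 per 1,000.
Norvale: 0.0888×29.80 + 0.1140×84.67 + 0.1088×258.13 + 0.2110×239.58 + 0.1680×333.67 + 0.3094×477.79 = 294.8061 per 1,000.
Difference = 365.9586 − 294.8061 = 71.1524.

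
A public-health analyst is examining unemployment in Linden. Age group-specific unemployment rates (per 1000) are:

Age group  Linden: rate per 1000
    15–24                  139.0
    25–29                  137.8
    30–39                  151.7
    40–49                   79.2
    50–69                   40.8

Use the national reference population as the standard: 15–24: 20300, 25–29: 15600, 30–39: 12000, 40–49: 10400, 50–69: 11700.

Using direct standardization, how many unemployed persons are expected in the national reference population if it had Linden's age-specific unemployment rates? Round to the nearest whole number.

8093

Expected unemployed persons = Σ (standard pop × age-specific rate ÷ 1000)
= 20300×139.0/1000 + 15600×137.8/1000 + 12000×151.7/1000 + 10400×79.2/1000 + 11700×40.8/1000
= 2821.70 + 2149.68 + 1820.40 + 823.68 + 477.36 = 8092.82.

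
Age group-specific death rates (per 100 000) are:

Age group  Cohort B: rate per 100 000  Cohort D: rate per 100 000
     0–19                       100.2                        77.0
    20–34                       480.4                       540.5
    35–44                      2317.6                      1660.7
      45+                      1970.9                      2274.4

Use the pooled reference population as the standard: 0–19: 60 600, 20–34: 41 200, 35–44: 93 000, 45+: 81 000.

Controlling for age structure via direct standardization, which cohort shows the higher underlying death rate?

Cohort B

Standard total = 275 800; weights = 0.2197, 0.1494, 0.3372, 0.2937.
Cohort B: 0.2197×100.2 + 0.1494×480.4 + 0.3372×2317.6 + 0.2937×1970.9 = 1454.1128 per 100 000.
Cohort D: 0.2197×77.0 + 0.1494×540.5 + 0.3372×1660.7 + 0.2937×2274.4 = 1325.6211 per 100 000.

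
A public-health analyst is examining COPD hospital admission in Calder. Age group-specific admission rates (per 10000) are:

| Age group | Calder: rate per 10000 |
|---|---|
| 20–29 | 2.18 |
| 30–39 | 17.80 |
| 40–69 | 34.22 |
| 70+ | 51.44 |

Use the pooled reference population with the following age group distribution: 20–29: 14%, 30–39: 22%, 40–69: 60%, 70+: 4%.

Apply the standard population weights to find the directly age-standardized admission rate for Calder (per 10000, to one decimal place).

26.8

Standard weights: 0.14, 0.22, 0.60, 0.04.
Standardized rate: 0.1400×2.18 + 0.2200×17.80 + 0.6000×34.22 + 0.0400×51.44 = 26.8108 per 10000.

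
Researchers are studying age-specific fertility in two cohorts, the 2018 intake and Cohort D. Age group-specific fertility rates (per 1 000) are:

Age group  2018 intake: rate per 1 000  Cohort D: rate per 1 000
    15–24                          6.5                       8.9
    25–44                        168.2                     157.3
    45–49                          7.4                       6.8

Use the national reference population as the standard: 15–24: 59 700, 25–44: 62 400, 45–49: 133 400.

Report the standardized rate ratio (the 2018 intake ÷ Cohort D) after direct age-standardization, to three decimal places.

Standard total = 255 500; weights = 0.2337, 0.2442, 0.5221.
The 2018 intake: 0.2337×6.5 + 0.2442×168.2 + 0.5221×7.4 = 46.4614 per 1 000.
Cohort D: 0.2337×8.9 + 0.2442×157.3 + 0.5221×6.8 = 44.0468 per 1 000.
Ratio = 46.4614 ÷ 44.0468 = 1.05482.

1.055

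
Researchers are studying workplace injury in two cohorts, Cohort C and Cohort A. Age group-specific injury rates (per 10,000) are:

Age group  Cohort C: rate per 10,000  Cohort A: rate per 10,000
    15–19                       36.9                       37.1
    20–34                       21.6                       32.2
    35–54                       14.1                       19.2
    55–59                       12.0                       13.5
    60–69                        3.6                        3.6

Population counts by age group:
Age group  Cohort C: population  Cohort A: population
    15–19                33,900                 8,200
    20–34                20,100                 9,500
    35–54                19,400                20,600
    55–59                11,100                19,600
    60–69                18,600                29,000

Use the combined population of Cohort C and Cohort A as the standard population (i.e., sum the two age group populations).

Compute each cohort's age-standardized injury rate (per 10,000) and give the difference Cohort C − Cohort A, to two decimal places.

Combined standard total = 190,000; weights = 0.2216, 0.1558, 0.2105, 0.1616, 0.2505.
Cohort C: 0.2216×36.9 + 0.1558×21.6 + 0.2105×14.1 + 0.1616×12.0 + 0.2505×3.6 = 17.3506 per 10,000.
Cohort A: 0.2216×37.1 + 0.1558×32.2 + 0.2105×19.2 + 0.1616×13.5 + 0.2505×3.6 = 20.3623 per 10,000.
Difference = 17.3506 − 20.3623 = -3.0117.

-3.01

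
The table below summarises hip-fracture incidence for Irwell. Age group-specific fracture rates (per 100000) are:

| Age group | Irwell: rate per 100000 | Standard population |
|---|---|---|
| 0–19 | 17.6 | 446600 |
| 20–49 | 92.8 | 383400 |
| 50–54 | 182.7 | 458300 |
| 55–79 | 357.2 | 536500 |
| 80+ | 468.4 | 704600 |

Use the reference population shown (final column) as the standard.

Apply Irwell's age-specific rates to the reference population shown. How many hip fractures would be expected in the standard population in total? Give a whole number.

Expected hip fractures = Σ (standard pop × age-specific rate ÷ 100000)
= 446600×17.6/100000 + 383400×92.8/100000 + 458300×182.7/100000 + 536500×357.2/100000 + 704600×468.4/100000
= 78.60 + 355.80 + 837.31 + 1916.38 + 3300.35 = 6488.44.

6488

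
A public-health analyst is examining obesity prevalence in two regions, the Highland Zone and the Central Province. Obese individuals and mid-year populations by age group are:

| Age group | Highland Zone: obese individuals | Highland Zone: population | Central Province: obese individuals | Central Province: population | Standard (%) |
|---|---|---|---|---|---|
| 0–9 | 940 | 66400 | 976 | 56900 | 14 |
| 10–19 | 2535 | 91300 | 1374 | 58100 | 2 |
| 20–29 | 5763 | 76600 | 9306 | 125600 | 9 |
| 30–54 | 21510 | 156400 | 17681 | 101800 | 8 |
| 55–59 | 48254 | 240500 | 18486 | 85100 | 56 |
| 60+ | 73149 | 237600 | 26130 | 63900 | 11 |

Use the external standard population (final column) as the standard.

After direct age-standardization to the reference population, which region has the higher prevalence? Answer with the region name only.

Age-specific rates per 1000 for the Highland Zone: 14.157, 27.766, 75.235, 137.532, 200.640, 307.866.
For the Central Province: 17.153, 23.649, 74.092, 173.684, 217.227, 408.920.
Standard weights: 0.14, 0.02, 0.09, 0.08, 0.56, 0.11.
The Highland Zone: 0.1400×14.157 + 0.0200×27.766 + 0.0900×75.235 + 0.0800×137.532 + 0.5600×200.640 + 0.1100×307.866 = 166.5348 per 1000.
The Central Province: 0.1400×17.153 + 0.0200×23.649 + 0.0900×74.092 + 0.0800×173.684 + 0.5600×217.227 + 0.1100×408.920 = 190.0656 per 1000.
The crude rates (175.13 vs 150.49) would put the Highland Zone higher, but that reflects its age composition; once standardized to a common age structure, the Central Province has the higher underlying rate.

Central Province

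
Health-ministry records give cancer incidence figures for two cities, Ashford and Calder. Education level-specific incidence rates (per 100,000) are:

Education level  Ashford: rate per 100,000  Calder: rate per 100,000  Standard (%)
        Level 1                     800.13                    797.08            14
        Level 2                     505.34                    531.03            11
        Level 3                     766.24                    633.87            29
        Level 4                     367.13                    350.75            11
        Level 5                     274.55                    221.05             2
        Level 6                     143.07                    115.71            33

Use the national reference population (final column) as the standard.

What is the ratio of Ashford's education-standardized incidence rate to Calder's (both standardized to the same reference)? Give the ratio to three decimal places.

Standard weights: 0.14, 0.11, 0.29, 0.11, 0.02, 0.33.
Ashford: 0.1400×800.13 + 0.1100×505.34 + 0.2900×766.24 + 0.1100×367.13 + 0.0200×274.55 + 0.3300×143.07 = 482.9036 per 100,000.
Calder: 0.1400×797.08 + 0.1100×531.03 + 0.2900×633.87 + 0.1100×350.75 + 0.0200×221.05 + 0.3300×115.71 = 435.0146 per 100,000.
Ratio = 482.9036 ÷ 435.0146 = 1.11009.

1.110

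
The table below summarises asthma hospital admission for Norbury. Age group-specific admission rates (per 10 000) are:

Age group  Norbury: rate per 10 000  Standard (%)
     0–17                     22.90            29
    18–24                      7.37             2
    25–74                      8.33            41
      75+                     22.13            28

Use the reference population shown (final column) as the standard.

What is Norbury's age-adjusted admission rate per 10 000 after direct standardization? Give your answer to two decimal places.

16.40

Standard weights: 0.29, 0.02, 0.41, 0.28.
Standardized rate: 0.2900×22.90 + 0.0200×7.37 + 0.4100×8.33 + 0.2800×22.13 = 16.4001 per 10 000.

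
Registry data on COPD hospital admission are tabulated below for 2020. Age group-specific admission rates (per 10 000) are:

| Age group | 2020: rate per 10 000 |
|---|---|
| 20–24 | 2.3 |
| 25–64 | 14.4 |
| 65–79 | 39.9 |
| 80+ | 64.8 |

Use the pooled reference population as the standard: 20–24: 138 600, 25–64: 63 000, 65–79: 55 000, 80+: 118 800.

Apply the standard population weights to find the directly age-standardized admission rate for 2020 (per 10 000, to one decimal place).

Standard total = 375 400; weights = 0.3692, 0.1678, 0.1465, 0.3165.
Standardized rate: 0.3692×2.3 + 0.1678×14.4 + 0.1465×39.9 + 0.3165×64.8 = 29.6183 per 10 000.

29.6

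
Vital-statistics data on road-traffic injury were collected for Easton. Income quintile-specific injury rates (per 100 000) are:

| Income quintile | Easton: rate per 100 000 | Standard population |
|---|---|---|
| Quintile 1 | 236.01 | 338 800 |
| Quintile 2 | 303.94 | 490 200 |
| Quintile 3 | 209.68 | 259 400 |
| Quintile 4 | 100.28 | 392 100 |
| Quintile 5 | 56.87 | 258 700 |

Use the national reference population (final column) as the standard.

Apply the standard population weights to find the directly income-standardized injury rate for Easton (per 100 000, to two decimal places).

Standard total = 1 739 200; weights = 0.1948, 0.2819, 0.1491, 0.2254, 0.1487.
Standardized rate: 0.1948×236.01 + 0.2819×303.94 + 0.1491×209.68 + 0.2254×100.28 + 0.1487×56.87 = 193.9827 per 100 000.

193.98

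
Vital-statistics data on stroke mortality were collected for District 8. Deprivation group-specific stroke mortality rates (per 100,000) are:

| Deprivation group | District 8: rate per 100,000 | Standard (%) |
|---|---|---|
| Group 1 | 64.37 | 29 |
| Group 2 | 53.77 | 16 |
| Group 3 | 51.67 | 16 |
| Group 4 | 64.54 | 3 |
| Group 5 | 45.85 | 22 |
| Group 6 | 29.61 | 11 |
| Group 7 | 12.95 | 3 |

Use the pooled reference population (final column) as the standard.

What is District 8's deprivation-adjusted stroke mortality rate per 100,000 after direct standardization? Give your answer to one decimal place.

Standard weights: 0.29, 0.16, 0.16, 0.03, 0.22, 0.11, 0.03.
Standardized rate: 0.2900×64.37 + 0.1600×53.77 + 0.1600×51.67 + 0.0300×64.54 + 0.2200×45.85 + 0.1100×29.61 + 0.0300×12.95 = 51.2065 per 100,000.

51.2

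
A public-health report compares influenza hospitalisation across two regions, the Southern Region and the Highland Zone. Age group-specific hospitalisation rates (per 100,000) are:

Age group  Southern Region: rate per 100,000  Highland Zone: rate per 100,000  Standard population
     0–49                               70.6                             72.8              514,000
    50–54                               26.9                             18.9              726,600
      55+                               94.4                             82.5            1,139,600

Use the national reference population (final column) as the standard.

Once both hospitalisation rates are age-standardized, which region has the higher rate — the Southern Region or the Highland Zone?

Standard total = 2,380,200; weights = 0.2159, 0.3053, 0.4788.
The Southern Region: 0.2159×70.6 + 0.3053×26.9 + 0.4788×94.4 = 68.6548 per 100,000.
The Highland Zone: 0.2159×72.8 + 0.3053×18.9 + 0.4788×82.5 = 60.9902 per 100,000.

Southern Region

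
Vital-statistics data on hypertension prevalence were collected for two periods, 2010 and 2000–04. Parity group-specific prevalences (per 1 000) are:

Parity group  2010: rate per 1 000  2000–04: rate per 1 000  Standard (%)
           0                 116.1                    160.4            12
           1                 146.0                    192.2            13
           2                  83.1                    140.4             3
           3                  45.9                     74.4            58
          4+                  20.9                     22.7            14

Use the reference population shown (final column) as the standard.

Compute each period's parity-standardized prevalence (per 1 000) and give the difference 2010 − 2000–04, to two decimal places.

-29.82

Standard weights: 0.12, 0.13, 0.03, 0.58, 0.14.
2010: 0.1200×116.1 + 0.1300×146.0 + 0.0300×83.1 + 0.5800×45.9 + 0.1400×20.9 = 64.9530 per 1 000.
2000–04: 0.1200×160.4 + 0.1300×192.2 + 0.0300×140.4 + 0.5800×74.4 + 0.1400×22.7 = 94.7760 per 1 000.
Difference = 64.9530 − 94.7760 = -29.8230.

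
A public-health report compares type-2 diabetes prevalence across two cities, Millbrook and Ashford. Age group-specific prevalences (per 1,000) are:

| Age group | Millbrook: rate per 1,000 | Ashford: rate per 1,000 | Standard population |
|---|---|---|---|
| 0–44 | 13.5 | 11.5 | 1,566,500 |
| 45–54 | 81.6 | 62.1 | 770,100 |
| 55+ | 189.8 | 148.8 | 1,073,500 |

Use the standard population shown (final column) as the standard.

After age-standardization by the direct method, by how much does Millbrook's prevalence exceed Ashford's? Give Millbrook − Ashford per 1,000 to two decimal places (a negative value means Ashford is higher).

18.23

Standard total = 3,410,100; weights = 0.4594, 0.2258, 0.3148.
Millbrook: 0.4594×13.5 + 0.2258×81.6 + 0.3148×189.8 = 84.3782 per 1,000.
Ashford: 0.4594×11.5 + 0.2258×62.1 + 0.3148×148.8 = 66.1490 per 1,000.
Difference = 84.3782 − 66.1490 = 18.2292.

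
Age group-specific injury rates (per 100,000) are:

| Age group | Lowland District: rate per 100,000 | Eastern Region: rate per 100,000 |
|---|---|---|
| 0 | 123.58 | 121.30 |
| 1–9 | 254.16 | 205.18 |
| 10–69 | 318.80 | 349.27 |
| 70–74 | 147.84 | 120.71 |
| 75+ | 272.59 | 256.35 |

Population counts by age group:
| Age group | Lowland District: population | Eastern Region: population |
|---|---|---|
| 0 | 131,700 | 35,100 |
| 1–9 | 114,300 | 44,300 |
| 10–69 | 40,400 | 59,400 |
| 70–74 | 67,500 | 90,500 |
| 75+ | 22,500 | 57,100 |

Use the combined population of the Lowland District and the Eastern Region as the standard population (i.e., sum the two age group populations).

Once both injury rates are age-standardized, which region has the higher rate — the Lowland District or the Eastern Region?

Combined standard total = 662,800; weights = 0.2517, 0.2393, 0.1506, 0.2384, 0.1201.
The Lowland District: 0.2517×123.58 + 0.2393×254.16 + 0.1506×318.80 + 0.2384×147.84 + 0.1201×272.59 = 207.8999 per 100,000.
The Eastern Region: 0.2517×121.30 + 0.2393×205.18 + 0.1506×349.27 + 0.2384×120.71 + 0.1201×256.35 = 191.7761 per 100,000.
The crude rates (197.44 vs 208.29) would put the Eastern Region higher, but that reflects its age composition; once standardized to a common age structure, the Lowland District has the higher underlying rate.

Lowland District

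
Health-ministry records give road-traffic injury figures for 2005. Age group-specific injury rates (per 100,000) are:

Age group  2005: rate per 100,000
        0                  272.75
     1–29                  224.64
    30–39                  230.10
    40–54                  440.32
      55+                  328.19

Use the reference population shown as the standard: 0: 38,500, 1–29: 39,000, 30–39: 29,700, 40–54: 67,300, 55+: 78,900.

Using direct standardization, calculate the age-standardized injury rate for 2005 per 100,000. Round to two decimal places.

322.11

Standard total = 253,400; weights = 0.1519, 0.1539, 0.1172, 0.2656, 0.3114.
Standardized rate: 0.1519×272.75 + 0.1539×224.64 + 0.1172×230.10 + 0.2656×440.32 + 0.3114×328.19 = 322.1134 per 100,000.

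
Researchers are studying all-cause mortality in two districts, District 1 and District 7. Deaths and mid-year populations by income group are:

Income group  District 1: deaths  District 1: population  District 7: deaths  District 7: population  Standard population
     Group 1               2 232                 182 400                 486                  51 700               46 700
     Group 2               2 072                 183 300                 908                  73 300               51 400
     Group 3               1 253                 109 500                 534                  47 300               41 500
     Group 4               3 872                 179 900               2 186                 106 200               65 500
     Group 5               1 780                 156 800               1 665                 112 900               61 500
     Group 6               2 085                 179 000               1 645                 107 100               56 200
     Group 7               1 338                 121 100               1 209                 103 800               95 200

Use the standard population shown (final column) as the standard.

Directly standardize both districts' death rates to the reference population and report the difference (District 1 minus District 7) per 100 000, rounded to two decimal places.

-78.89

Income-specific rates per 100 000 for District 1: 1223.68, 1130.39, 1144.29, 2152.31, 1135.20, 1164.80, 1104.87.
For District 7: 940.04, 1238.74, 1128.96, 2058.38, 1474.76, 1535.95, 1164.74.
Standard total = 418 000; weights = 0.1117, 0.1230, 0.0993, 0.1567, 0.1471, 0.1344, 0.2278.
District 1: 0.1117×1223.68 + 0.1230×1130.39 + 0.0993×1144.29 + 0.1567×2152.31 + 0.1471×1135.20 + 0.1344×1164.80 + 0.2278×1104.87 = 1301.8494 per 100 000.
District 7: 0.1117×940.04 + 0.1230×1238.74 + 0.0993×1128.96 + 0.1567×2058.38 + 0.1471×1474.76 + 0.1344×1535.95 + 0.2278×1164.74 = 1380.7374 per 100 000.
Difference = 1301.8494 − 1380.7374 = -78.8880.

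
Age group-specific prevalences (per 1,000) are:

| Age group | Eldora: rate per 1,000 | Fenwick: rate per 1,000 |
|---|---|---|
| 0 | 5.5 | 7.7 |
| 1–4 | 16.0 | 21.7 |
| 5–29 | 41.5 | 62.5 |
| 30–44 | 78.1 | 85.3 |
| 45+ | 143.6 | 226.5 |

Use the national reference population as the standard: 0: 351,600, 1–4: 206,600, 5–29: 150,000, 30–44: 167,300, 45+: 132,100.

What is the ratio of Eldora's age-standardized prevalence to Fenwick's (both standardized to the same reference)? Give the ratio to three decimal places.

Standard total = 1,007,600; weights = 0.3489, 0.2050, 0.1489, 0.1660, 0.1311.
Eldora: 0.3489×5.5 + 0.2050×16.0 + 0.1489×41.5 + 0.1660×78.1 + 0.1311×143.6 = 43.1720 per 1,000.
Fenwick: 0.3489×7.7 + 0.2050×21.7 + 0.1489×62.5 + 0.1660×85.3 + 0.1311×226.5 = 60.2986 per 1,000.
Ratio = 43.1720 ÷ 60.2986 = 0.71597.

0.716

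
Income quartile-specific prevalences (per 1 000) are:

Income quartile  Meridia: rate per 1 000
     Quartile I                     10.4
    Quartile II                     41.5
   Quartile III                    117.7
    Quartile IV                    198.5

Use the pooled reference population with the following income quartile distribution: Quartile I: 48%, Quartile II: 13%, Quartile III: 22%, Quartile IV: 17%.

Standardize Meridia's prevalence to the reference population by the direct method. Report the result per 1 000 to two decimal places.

Standard weights: 0.48, 0.13, 0.22, 0.17.
Standardized rate: 0.4800×10.4 + 0.1300×41.5 + 0.2200×117.7 + 0.1700×198.5 = 70.0260 per 1 000.

70.03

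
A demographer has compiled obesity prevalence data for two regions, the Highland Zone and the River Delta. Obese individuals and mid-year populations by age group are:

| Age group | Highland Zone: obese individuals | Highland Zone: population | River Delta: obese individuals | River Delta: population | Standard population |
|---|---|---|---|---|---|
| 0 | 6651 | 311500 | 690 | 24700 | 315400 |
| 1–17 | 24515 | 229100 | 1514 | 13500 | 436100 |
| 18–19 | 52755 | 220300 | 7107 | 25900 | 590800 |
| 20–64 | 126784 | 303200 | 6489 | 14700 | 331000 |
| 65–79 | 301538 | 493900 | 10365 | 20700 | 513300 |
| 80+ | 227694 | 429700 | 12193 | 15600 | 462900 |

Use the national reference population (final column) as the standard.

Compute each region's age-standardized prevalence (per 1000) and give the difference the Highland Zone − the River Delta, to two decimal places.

Age-specific rates per 1000 for the Highland Zone: 21.352, 107.006, 239.469, 418.153, 610.524, 529.891.
For the River Delta: 27.935, 112.148, 274.402, 441.429, 500.725, 781.603.
Standard total = 2649500; weights = 0.1190, 0.1646, 0.2230, 0.1249, 0.1937, 0.1747.
The Highland Zone: 0.1190×21.352 + 0.1646×107.006 + 0.2230×239.469 + 0.1249×418.153 + 0.1937×610.524 + 0.1747×529.891 = 336.6503 per 1000.
The River Delta: 0.1190×27.935 + 0.1646×112.148 + 0.2230×274.402 + 0.1249×441.429 + 0.1937×500.725 + 0.1747×781.603 = 371.6828 per 1000.
Difference = 336.6503 − 371.6828 = -35.0326.

-35.03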